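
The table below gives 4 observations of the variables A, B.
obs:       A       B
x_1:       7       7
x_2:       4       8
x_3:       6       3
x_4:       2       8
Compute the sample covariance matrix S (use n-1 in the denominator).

Step 1 — column means:
  mean(A) = (7 + 4 + 6 + 2) / 4 = 19/4 = 4.75
  mean(B) = (7 + 8 + 3 + 8) / 4 = 26/4 = 6.5

Step 2 — sample covariance S[i,j] = (1/(n-1)) · Σ_k (x_{k,i} - mean_i) · (x_{k,j} - mean_j), with n-1 = 3.
  S[A,A] = ((2.25)·(2.25) + (-0.75)·(-0.75) + (1.25)·(1.25) + (-2.75)·(-2.75)) / 3 = 14.75/3 = 4.9167
  S[A,B] = ((2.25)·(0.5) + (-0.75)·(1.5) + (1.25)·(-3.5) + (-2.75)·(1.5)) / 3 = -8.5/3 = -2.8333
  S[B,B] = ((0.5)·(0.5) + (1.5)·(1.5) + (-3.5)·(-3.5) + (1.5)·(1.5)) / 3 = 17/3 = 5.6667

S is symmetric (S[j,i] = S[i,j]). Assembling:

S = [[4.9167, -2.8333],
 [-2.8333, 5.6667]]


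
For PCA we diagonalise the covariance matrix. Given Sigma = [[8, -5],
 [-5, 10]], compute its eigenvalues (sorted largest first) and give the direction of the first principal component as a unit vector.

Step 1 — characteristic polynomial of 2×2 Sigma:
  det(Sigma - λI) = λ² - trace · λ + det = 0.
  trace = 8 + 10 = 18, det = 8·10 - (-5)² = 55.
Step 2 — discriminant:
  Δ = trace² - 4·det = 324 - 220 = 104.
Step 3 — eigenvalues:
  λ = (trace ± √Δ)/2 = (18 ± 10.198)/2,
  λ_1 = 14.099,  λ_2 = 3.901.

Step 4 — unit eigenvector for λ_1: solve (Sigma - λ_1 I)v = 0. First row:
  (8 - 14.099)·v_x + (-5)·v_y = 0, i.e. (-6.099)·v_x + (-5)·v_y = 0,
  so v ∝ (b, λ_1 - a) = (-5, 6.099); multiply by -1 so the first entry is positive: u = (5, -6.099).
  ||u|| = √((5)² + (-6.099)²) = √(62.198) ≈ 7.8866,
  v_1 = u/||u|| ≈ (0.634, -0.7733) (||v_1|| = 1).

λ_1 = 14.099,  λ_2 = 3.901;  v_1 ≈ (0.634, -0.7733)


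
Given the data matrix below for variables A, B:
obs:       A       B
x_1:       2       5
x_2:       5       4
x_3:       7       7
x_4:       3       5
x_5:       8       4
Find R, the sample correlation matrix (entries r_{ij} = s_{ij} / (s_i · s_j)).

Step 1 — column means:
  mean(A) = (2 + 5 + 7 + 3 + 8) / 5 = 25/5 = 5
  mean(B) = (5 + 4 + 7 + 5 + 4) / 5 = 25/5 = 5

Step 2 — sample variances and covariances s[i,j] = (1/(n-1)) · Σ_k (x_{k,i} - mean_i) · (x_{k,j} - mean_j), with n-1 = 4:
  s[A,A] = ((-3)·(-3) + (0)·(0) + (2)·(2) + (-2)·(-2) + (3)·(3)) / 4 = 26/4 = 6.5
  s[A,B] = ((-3)·(0) + (0)·(-1) + (2)·(2) + (-2)·(0) + (3)·(-1)) / 4 = 1/4 = 0.25
  s[B,B] = ((0)·(0) + (-1)·(-1) + (2)·(2) + (0)·(0) + (-1)·(-1)) / 4 = 6/4 = 1.5
  Sample standard deviations s_i = √(s[i,i]):
  s(A) = √(6.5) = 2.5495
  s(B) = √(1.5) = 1.2247

Step 3 — r_{ij} = s_{ij} / (s_i · s_j):
  r[A,A] = 1 (diagonal).
  r[A,B] = 0.25 / (2.5495 · 1.2247) = 0.25 / 3.1225 = 0.0801
  r[B,B] = 1 (diagonal).

R is symmetric with unit diagonal. Assembling:

R = [[1, 0.0801],
 [0.0801, 1]]


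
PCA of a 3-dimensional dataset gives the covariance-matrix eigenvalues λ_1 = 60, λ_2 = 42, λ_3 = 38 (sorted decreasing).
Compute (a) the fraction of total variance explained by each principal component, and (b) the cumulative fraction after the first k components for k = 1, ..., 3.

Step 1 — total variance = trace(Sigma) = Σ λ_i = 60 + 42 + 38 = 140.

Step 2 — fraction explained by component i = λ_i / Σ λ:
  PC1: 60/140 = 0.4286
  PC2: 42/140 = 0.3
  PC3: 38/140 = 0.2714

Step 3 — cumulative fraction after k components = (λ_1 + ... + λ_k) / Σ λ:
  k = 1: 60/140 = 0.4286
  k = 2: (60 + 42)/140 = 102/140 = 0.7286
  k = 3: (60 + 42 + 38)/140 = 140/140 = 1

Summary (fraction, with percent):

explained: PC1 0.4286 (42.86%), PC2 0.3 (30%), PC3 0.2714 (27.14%);  cumulative: 0.4286, 0.7286, 1


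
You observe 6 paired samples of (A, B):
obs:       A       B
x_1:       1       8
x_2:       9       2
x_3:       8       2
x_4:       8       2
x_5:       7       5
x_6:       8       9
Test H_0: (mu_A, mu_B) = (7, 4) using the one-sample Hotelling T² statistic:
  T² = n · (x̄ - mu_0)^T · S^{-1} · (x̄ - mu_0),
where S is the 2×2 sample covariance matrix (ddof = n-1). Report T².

Step 1 — sample mean vector:
  mean(A) = (1 + 9 + 8 + 8 + 7 + 8) / 6 = 41/6 = 6.8333
  mean(B) = (8 + 2 + 2 + 2 + 5 + 9) / 6 = 28/6 = 4.6667
  x̄ = (6.8333, 4.6667),  deviation x̄ - mu_0 = (6.8333, 4.6667) - (7, 4) = (-0.1667, 0.6667).

Step 2 — sample covariance matrix, S[i,j] = (1/(n-1)) · Σ_k (x_{k,i} - mean_i) · (x_{k,j} - mean_j), divisor n-1 = 5:
  S[A,A] = ((-5.8333)·(-5.8333) + (2.1667)·(2.1667) + (1.1667)·(1.1667) + (1.1667)·(1.1667) + (0.1667)·(0.1667) + (1.1667)·(1.1667)) / 5 = 42.8333/5 = 8.5667
  S[A,B] = ((-5.8333)·(3.3333) + (2.1667)·(-2.6667) + (1.1667)·(-2.6667) + (1.1667)·(-2.6667) + (0.1667)·(0.3333) + (1.1667)·(4.3333)) / 5 = -26.3333/5 = -5.2667
  S[B,B] = ((3.3333)·(3.3333) + (-2.6667)·(-2.6667) + (-2.6667)·(-2.6667) + (-2.6667)·(-2.6667) + (0.3333)·(0.3333) + (4.3333)·(4.3333)) / 5 = 51.3333/5 = 10.2667
  S = [[8.5667, -5.2667],
 [-5.2667, 10.2667]].

Step 3 — invert S. det(S) = 8.5667·10.2667 - (-5.2667)² = 60.2133.
  S^{-1} = (1/det) · [[d, -b], [-b, a]] = [[0.1705, 0.0875],
 [0.0875, 0.1423]].

Step 4 — quadratic form (x̄ - mu_0)^T · S^{-1} · (x̄ - mu_0):
  S^{-1} · (x̄ - mu_0) = (0.0299, 0.0803),
  (x̄ - mu_0)^T · [...] = (-0.1667)·(0.0299) + (0.6667)·(0.0803) = 0.0485.

Step 5 — scale by n: T² = 6 · 0.0485 = 0.2912.

T² ≈ 0.2912


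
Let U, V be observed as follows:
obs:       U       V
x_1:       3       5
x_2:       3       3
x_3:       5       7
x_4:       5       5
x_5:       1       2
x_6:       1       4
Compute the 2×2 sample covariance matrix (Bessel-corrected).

Step 1 — column means:
  mean(U) = (3 + 3 + 5 + 5 + 1 + 1) / 6 = 18/6 = 3
  mean(V) = (5 + 3 + 7 + 5 + 2 + 4) / 6 = 26/6 = 4.3333

Step 2 — sample covariance S[i,j] = (1/(n-1)) · Σ_k (x_{k,i} - mean_i) · (x_{k,j} - mean_j), with n-1 = 5.
  S[U,U] = ((0)·(0) + (0)·(0) + (2)·(2) + (2)·(2) + (-2)·(-2) + (-2)·(-2)) / 5 = 16/5 = 3.2
  S[U,V] = ((0)·(0.6667) + (0)·(-1.3333) + (2)·(2.6667) + (2)·(0.6667) + (-2)·(-2.3333) + (-2)·(-0.3333)) / 5 = 12/5 = 2.4
  S[V,V] = ((0.6667)·(0.6667) + (-1.3333)·(-1.3333) + (2.6667)·(2.6667) + (0.6667)·(0.6667) + (-2.3333)·(-2.3333) + (-0.3333)·(-0.3333)) / 5 = 15.3333/5 = 3.0667

S is symmetric (S[j,i] = S[i,j]). Assembling:

S = [[3.2, 2.4],
 [2.4, 3.0667]]


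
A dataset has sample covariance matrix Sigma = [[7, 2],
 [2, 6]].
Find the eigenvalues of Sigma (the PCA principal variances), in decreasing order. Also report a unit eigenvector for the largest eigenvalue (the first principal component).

Step 1 — characteristic polynomial of 2×2 Sigma:
  det(Sigma - λI) = λ² - trace · λ + det = 0.
  trace = 7 + 6 = 13, det = 7·6 - (2)² = 38.
Step 2 — discriminant:
  Δ = trace² - 4·det = 169 - 152 = 17.
Step 3 — eigenvalues:
  λ = (trace ± √Δ)/2 = (13 ± 4.1231)/2,
  λ_1 = 8.5616,  λ_2 = 4.4384.

Step 4 — unit eigenvector for λ_1: solve (Sigma - λ_1 I)v = 0. First row:
  (7 - 8.5616)·v_x + (2)·v_y = 0, i.e. (-1.5616)·v_x + (2)·v_y = 0,
  so v ∝ (b, λ_1 - a) = (2, 1.5616) = u.
  ||u|| = √((2)² + (1.5616)²) = √(6.4384) ≈ 2.5374,
  v_1 = u/||u|| ≈ (0.7882, 0.6154) (||v_1|| = 1).

λ_1 = 8.5616,  λ_2 = 4.4384;  v_1 ≈ (0.7882, 0.6154)


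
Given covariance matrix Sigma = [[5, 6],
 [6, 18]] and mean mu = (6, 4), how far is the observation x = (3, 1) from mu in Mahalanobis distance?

Step 1 — centre the observation: (x - mu) = (-3, -3).

Step 2 — invert Sigma. det(Sigma) = 5·18 - (6)² = 54.
  Sigma^{-1} = (1/det) · [[d, -b], [-b, a]] = [[0.3333, -0.1111],
 [-0.1111, 0.0926]].

Step 3 — form the quadratic (x - mu)^T · Sigma^{-1} · (x - mu):
  Sigma^{-1} · (x - mu) = (-0.6667, 0.0556).
  (x - mu)^T · [Sigma^{-1} · (x - mu)] = (-3)·(-0.6667) + (-3)·(0.0556) = 1.8333.

Step 4 — take square root: d = √(1.8333) ≈ 1.354.

d(x, mu) = √(1.8333) ≈ 1.354


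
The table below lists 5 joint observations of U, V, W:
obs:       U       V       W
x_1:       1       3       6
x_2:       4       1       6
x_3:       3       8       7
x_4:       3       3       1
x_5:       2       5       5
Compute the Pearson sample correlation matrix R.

Step 1 — column means:
  mean(U) = (1 + 4 + 3 + 3 + 2) / 5 = 13/5 = 2.6
  mean(V) = (3 + 1 + 8 + 3 + 5) / 5 = 20/5 = 4
  mean(W) = (6 + 6 + 7 + 1 + 5) / 5 = 25/5 = 5

Step 2 — sample variances and covariances s[i,j] = (1/(n-1)) · Σ_k (x_{k,i} - mean_i) · (x_{k,j} - mean_j), with n-1 = 4:
  s[U,U] = ((-1.6)·(-1.6) + (1.4)·(1.4) + (0.4)·(0.4) + (0.4)·(0.4) + (-0.6)·(-0.6)) / 4 = 5.2/4 = 1.3
  s[U,V] = ((-1.6)·(-1) + (1.4)·(-3) + (0.4)·(4) + (0.4)·(-1) + (-0.6)·(1)) / 4 = -2/4 = -0.5
  s[U,W] = ((-1.6)·(1) + (1.4)·(1) + (0.4)·(2) + (0.4)·(-4) + (-0.6)·(0)) / 4 = -1/4 = -0.25
  s[V,V] = ((-1)·(-1) + (-3)·(-3) + (4)·(4) + (-1)·(-1) + (1)·(1)) / 4 = 28/4 = 7
  s[V,W] = ((-1)·(1) + (-3)·(1) + (4)·(2) + (-1)·(-4) + (1)·(0)) / 4 = 8/4 = 2
  s[W,W] = ((1)·(1) + (1)·(1) + (2)·(2) + (-4)·(-4) + (0)·(0)) / 4 = 22/4 = 5.5
  Sample standard deviations s_i = √(s[i,i]):
  s(U) = √(1.3) = 1.1402
  s(V) = √(7) = 2.6458
  s(W) = √(5.5) = 2.3452

Step 3 — r_{ij} = s_{ij} / (s_i · s_j):
  r[U,U] = 1 (diagonal).
  r[U,V] = -0.5 / (1.1402 · 2.6458) = -0.5 / 3.0166 = -0.1657
  r[U,W] = -0.25 / (1.1402 · 2.3452) = -0.25 / 2.6739 = -0.0935
  r[V,V] = 1 (diagonal).
  r[V,W] = 2 / (2.6458 · 2.3452) = 2 / 6.2048 = 0.3223
  r[W,W] = 1 (diagonal).

R is symmetric with unit diagonal. Assembling:

R = [[1, -0.1657, -0.0935],
 [-0.1657, 1, 0.3223],
 [-0.0935, 0.3223, 1]]


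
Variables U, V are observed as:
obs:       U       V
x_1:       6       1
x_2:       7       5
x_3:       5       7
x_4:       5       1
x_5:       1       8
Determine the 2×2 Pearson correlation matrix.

Step 1 — column means:
  mean(U) = (6 + 7 + 5 + 5 + 1) / 5 = 24/5 = 4.8
  mean(V) = (1 + 5 + 7 + 1 + 8) / 5 = 22/5 = 4.4

Step 2 — sample variances and covariances s[i,j] = (1/(n-1)) · Σ_k (x_{k,i} - mean_i) · (x_{k,j} - mean_j), with n-1 = 4:
  s[U,U] = ((1.2)·(1.2) + (2.2)·(2.2) + (0.2)·(0.2) + (0.2)·(0.2) + (-3.8)·(-3.8)) / 4 = 20.8/4 = 5.2
  s[U,V] = ((1.2)·(-3.4) + (2.2)·(0.6) + (0.2)·(2.6) + (0.2)·(-3.4) + (-3.8)·(3.6)) / 4 = -16.6/4 = -4.15
  s[V,V] = ((-3.4)·(-3.4) + (0.6)·(0.6) + (2.6)·(2.6) + (-3.4)·(-3.4) + (3.6)·(3.6)) / 4 = 43.2/4 = 10.8
  Sample standard deviations s_i = √(s[i,i]):
  s(U) = √(5.2) = 2.2804
  s(V) = √(10.8) = 3.2863

Step 3 — r_{ij} = s_{ij} / (s_i · s_j):
  r[U,U] = 1 (diagonal).
  r[U,V] = -4.15 / (2.2804 · 3.2863) = -4.15 / 7.494 = -0.5538
  r[V,V] = 1 (diagonal).

R is symmetric with unit diagonal. Assembling:

R = [[1, -0.5538],
 [-0.5538, 1]]


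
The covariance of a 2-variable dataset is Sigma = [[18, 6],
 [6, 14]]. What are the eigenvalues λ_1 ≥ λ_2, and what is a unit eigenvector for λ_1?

Step 1 — characteristic polynomial of 2×2 Sigma:
  det(Sigma - λI) = λ² - trace · λ + det = 0.
  trace = 18 + 14 = 32, det = 18·14 - (6)² = 216.
Step 2 — discriminant:
  Δ = trace² - 4·det = 1024 - 864 = 160.
Step 3 — eigenvalues:
  λ = (trace ± √Δ)/2 = (32 ± 12.6491)/2,
  λ_1 = 22.3246,  λ_2 = 9.6754.

Step 4 — unit eigenvector for λ_1: solve (Sigma - λ_1 I)v = 0. First row:
  (18 - 22.3246)·v_x + (6)·v_y = 0, i.e. (-4.3246)·v_x + (6)·v_y = 0,
  so v ∝ (b, λ_1 - a) = (6, 4.3246) = u.
  ||u|| = √((6)² + (4.3246)²) = √(54.7018) ≈ 7.3961,
  v_1 = u/||u|| ≈ (0.8112, 0.5847) (||v_1|| = 1).

λ_1 = 22.3246,  λ_2 = 9.6754;  v_1 ≈ (0.8112, 0.5847)


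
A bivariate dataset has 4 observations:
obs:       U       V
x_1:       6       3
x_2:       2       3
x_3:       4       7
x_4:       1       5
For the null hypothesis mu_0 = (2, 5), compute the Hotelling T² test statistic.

Step 1 — sample mean vector:
  mean(U) = (6 + 2 + 4 + 1) / 4 = 13/4 = 3.25
  mean(V) = (3 + 3 + 7 + 5) / 4 = 18/4 = 4.5
  x̄ = (3.25, 4.5),  deviation x̄ - mu_0 = (3.25, 4.5) - (2, 5) = (1.25, -0.5).

Step 2 — sample covariance matrix, S[i,j] = (1/(n-1)) · Σ_k (x_{k,i} - mean_i) · (x_{k,j} - mean_j), divisor n-1 = 3:
  S[U,U] = ((2.75)·(2.75) + (-1.25)·(-1.25) + (0.75)·(0.75) + (-2.25)·(-2.25)) / 3 = 14.75/3 = 4.9167
  S[U,V] = ((2.75)·(-1.5) + (-1.25)·(-1.5) + (0.75)·(2.5) + (-2.25)·(0.5)) / 3 = -1.5/3 = -0.5
  S[V,V] = ((-1.5)·(-1.5) + (-1.5)·(-1.5) + (2.5)·(2.5) + (0.5)·(0.5)) / 3 = 11/3 = 3.6667
  S = [[4.9167, -0.5],
 [-0.5, 3.6667]].

Step 3 — invert S. det(S) = 4.9167·3.6667 - (-0.5)² = 17.7778.
  S^{-1} = (1/det) · [[d, -b], [-b, a]] = [[0.2063, 0.0281],
 [0.0281, 0.2766]].

Step 4 — quadratic form (x̄ - mu_0)^T · S^{-1} · (x̄ - mu_0):
  S^{-1} · (x̄ - mu_0) = (0.2438, -0.1031),
  (x̄ - mu_0)^T · [...] = (1.25)·(0.2438) + (-0.5)·(-0.1031) = 0.3563.

Step 5 — scale by n: T² = 4 · 0.3563 = 1.425.

T² ≈ 1.425


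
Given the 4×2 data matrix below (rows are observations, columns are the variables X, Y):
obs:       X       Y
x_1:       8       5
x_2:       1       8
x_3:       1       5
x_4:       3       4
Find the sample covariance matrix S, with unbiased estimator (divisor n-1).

Step 1 — column means:
  mean(X) = (8 + 1 + 1 + 3) / 4 = 13/4 = 3.25
  mean(Y) = (5 + 8 + 5 + 4) / 4 = 22/4 = 5.5

Step 2 — sample covariance S[i,j] = (1/(n-1)) · Σ_k (x_{k,i} - mean_i) · (x_{k,j} - mean_j), with n-1 = 3.
  S[X,X] = ((4.75)·(4.75) + (-2.25)·(-2.25) + (-2.25)·(-2.25) + (-0.25)·(-0.25)) / 3 = 32.75/3 = 10.9167
  S[X,Y] = ((4.75)·(-0.5) + (-2.25)·(2.5) + (-2.25)·(-0.5) + (-0.25)·(-1.5)) / 3 = -6.5/3 = -2.1667
  S[Y,Y] = ((-0.5)·(-0.5) + (2.5)·(2.5) + (-0.5)·(-0.5) + (-1.5)·(-1.5)) / 3 = 9/3 = 3

S is symmetric (S[j,i] = S[i,j]). Assembling:

S = [[10.9167, -2.1667],
 [-2.1667, 3]]


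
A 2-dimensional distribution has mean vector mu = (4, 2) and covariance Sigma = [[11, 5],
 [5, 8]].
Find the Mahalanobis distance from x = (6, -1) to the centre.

Step 1 — centre the observation: (x - mu) = (2, -3).

Step 2 — invert Sigma. det(Sigma) = 11·8 - (5)² = 63.
  Sigma^{-1} = (1/det) · [[d, -b], [-b, a]] = [[0.127, -0.0794],
 [-0.0794, 0.1746]].

Step 3 — form the quadratic (x - mu)^T · Sigma^{-1} · (x - mu):
  Sigma^{-1} · (x - mu) = (0.4921, -0.6825).
  (x - mu)^T · [Sigma^{-1} · (x - mu)] = (2)·(0.4921) + (-3)·(-0.6825) = 3.0317.

Step 4 — take square root: d = √(3.0317) ≈ 1.7412.

d(x, mu) = √(3.0317) ≈ 1.7412


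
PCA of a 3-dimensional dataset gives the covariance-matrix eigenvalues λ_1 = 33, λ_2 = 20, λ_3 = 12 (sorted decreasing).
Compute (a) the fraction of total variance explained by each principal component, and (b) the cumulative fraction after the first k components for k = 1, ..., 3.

Step 1 — total variance = trace(Sigma) = Σ λ_i = 33 + 20 + 12 = 65.

Step 2 — fraction explained by component i = λ_i / Σ λ:
  PC1: 33/65 = 0.5077
  PC2: 20/65 = 0.3077
  PC3: 12/65 = 0.1846

Step 3 — cumulative fraction after k components = (λ_1 + ... + λ_k) / Σ λ:
  k = 1: 33/65 = 0.5077
  k = 2: (33 + 20)/65 = 53/65 = 0.8154
  k = 3: (33 + 20 + 12)/65 = 65/65 = 1

Summary (fraction, with percent):

explained: PC1 0.5077 (50.77%), PC2 0.3077 (30.77%), PC3 0.1846 (18.46%);  cumulative: 0.5077, 0.8154, 1


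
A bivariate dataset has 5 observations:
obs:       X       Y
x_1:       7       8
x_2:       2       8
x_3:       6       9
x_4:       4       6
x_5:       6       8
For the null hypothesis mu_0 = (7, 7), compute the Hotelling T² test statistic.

Step 1 — sample mean vector:
  mean(X) = (7 + 2 + 6 + 4 + 6) / 5 = 25/5 = 5
  mean(Y) = (8 + 8 + 9 + 6 + 8) / 5 = 39/5 = 7.8
  x̄ = (5, 7.8),  deviation x̄ - mu_0 = (5, 7.8) - (7, 7) = (-2, 0.8).

Step 2 — sample covariance matrix, S[i,j] = (1/(n-1)) · Σ_k (x_{k,i} - mean_i) · (x_{k,j} - mean_j), divisor n-1 = 4:
  S[X,X] = ((2)·(2) + (-3)·(-3) + (1)·(1) + (-1)·(-1) + (1)·(1)) / 4 = 16/4 = 4
  S[X,Y] = ((2)·(0.2) + (-3)·(0.2) + (1)·(1.2) + (-1)·(-1.8) + (1)·(0.2)) / 4 = 3/4 = 0.75
  S[Y,Y] = ((0.2)·(0.2) + (0.2)·(0.2) + (1.2)·(1.2) + (-1.8)·(-1.8) + (0.2)·(0.2)) / 4 = 4.8/4 = 1.2
  S = [[4, 0.75],
 [0.75, 1.2]].

Step 3 — invert S. det(S) = 4·1.2 - (0.75)² = 4.2375.
  S^{-1} = (1/det) · [[d, -b], [-b, a]] = [[0.2832, -0.177],
 [-0.177, 0.944]].

Step 4 — quadratic form (x̄ - mu_0)^T · S^{-1} · (x̄ - mu_0):
  S^{-1} · (x̄ - mu_0) = (-0.708, 1.1091),
  (x̄ - mu_0)^T · [...] = (-2)·(-0.708) + (0.8)·(1.1091) = 2.3032.

Step 5 — scale by n: T² = 5 · 2.3032 = 11.5162.

T² ≈ 11.5162


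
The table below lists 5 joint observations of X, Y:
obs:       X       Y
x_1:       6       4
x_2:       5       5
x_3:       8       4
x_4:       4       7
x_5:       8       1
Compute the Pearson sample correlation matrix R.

Step 1 — column means:
  mean(X) = (6 + 5 + 8 + 4 + 8) / 5 = 31/5 = 6.2
  mean(Y) = (4 + 5 + 4 + 7 + 1) / 5 = 21/5 = 4.2

Step 2 — sample variances and covariances s[i,j] = (1/(n-1)) · Σ_k (x_{k,i} - mean_i) · (x_{k,j} - mean_j), with n-1 = 4:
  s[X,X] = ((-0.2)·(-0.2) + (-1.2)·(-1.2) + (1.8)·(1.8) + (-2.2)·(-2.2) + (1.8)·(1.8)) / 4 = 12.8/4 = 3.2
  s[X,Y] = ((-0.2)·(-0.2) + (-1.2)·(0.8) + (1.8)·(-0.2) + (-2.2)·(2.8) + (1.8)·(-3.2)) / 4 = -13.2/4 = -3.3
  s[Y,Y] = ((-0.2)·(-0.2) + (0.8)·(0.8) + (-0.2)·(-0.2) + (2.8)·(2.8) + (-3.2)·(-3.2)) / 4 = 18.8/4 = 4.7
  Sample standard deviations s_i = √(s[i,i]):
  s(X) = √(3.2) = 1.7889
  s(Y) = √(4.7) = 2.1679

Step 3 — r_{ij} = s_{ij} / (s_i · s_j):
  r[X,X] = 1 (diagonal).
  r[X,Y] = -3.3 / (1.7889 · 2.1679) = -3.3 / 3.8781 = -0.8509
  r[Y,Y] = 1 (diagonal).

R is symmetric with unit diagonal. Assembling:

R = [[1, -0.8509],
 [-0.8509, 1]]


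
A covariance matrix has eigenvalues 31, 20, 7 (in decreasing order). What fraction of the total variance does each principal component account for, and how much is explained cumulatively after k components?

Step 1 — total variance = trace(Sigma) = Σ λ_i = 31 + 20 + 7 = 58.

Step 2 — fraction explained by component i = λ_i / Σ λ:
  PC1: 31/58 = 0.5345
  PC2: 20/58 = 0.3448
  PC3: 7/58 = 0.1207

Step 3 — cumulative fraction after k components = (λ_1 + ... + λ_k) / Σ λ:
  k = 1: 31/58 = 0.5345
  k = 2: (31 + 20)/58 = 51/58 = 0.8793
  k = 3: (31 + 20 + 7)/58 = 58/58 = 1

Summary (fraction, with percent):

explained: PC1 0.5345 (53.45%), PC2 0.3448 (34.48%), PC3 0.1207 (12.07%);  cumulative: 0.5345, 0.8793, 1


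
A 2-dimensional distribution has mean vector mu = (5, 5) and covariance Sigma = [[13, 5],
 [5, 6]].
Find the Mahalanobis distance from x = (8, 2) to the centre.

Step 1 — centre the observation: (x - mu) = (3, -3).

Step 2 — invert Sigma. det(Sigma) = 13·6 - (5)² = 53.
  Sigma^{-1} = (1/det) · [[d, -b], [-b, a]] = [[0.1132, -0.0943],
 [-0.0943, 0.2453]].

Step 3 — form the quadratic (x - mu)^T · Sigma^{-1} · (x - mu):
  Sigma^{-1} · (x - mu) = (0.6226, -1.0189).
  (x - mu)^T · [Sigma^{-1} · (x - mu)] = (3)·(0.6226) + (-3)·(-1.0189) = 4.9245.

Step 4 — take square root: d = √(4.9245) ≈ 2.2191.

d(x, mu) = √(4.9245) ≈ 2.2191


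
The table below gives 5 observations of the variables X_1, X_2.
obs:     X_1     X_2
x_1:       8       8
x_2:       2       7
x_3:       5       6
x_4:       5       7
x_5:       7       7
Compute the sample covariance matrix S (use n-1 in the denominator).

Step 1 — column means:
  mean(X_1) = (8 + 2 + 5 + 5 + 7) / 5 = 27/5 = 5.4
  mean(X_2) = (8 + 7 + 6 + 7 + 7) / 5 = 35/5 = 7

Step 2 — sample covariance S[i,j] = (1/(n-1)) · Σ_k (x_{k,i} - mean_i) · (x_{k,j} - mean_j), with n-1 = 4.
  S[X_1,X_1] = ((2.6)·(2.6) + (-3.4)·(-3.4) + (-0.4)·(-0.4) + (-0.4)·(-0.4) + (1.6)·(1.6)) / 4 = 21.2/4 = 5.3
  S[X_1,X_2] = ((2.6)·(1) + (-3.4)·(0) + (-0.4)·(-1) + (-0.4)·(0) + (1.6)·(0)) / 4 = 3/4 = 0.75
  S[X_2,X_2] = ((1)·(1) + (0)·(0) + (-1)·(-1) + (0)·(0) + (0)·(0)) / 4 = 2/4 = 0.5

S is symmetric (S[j,i] = S[i,j]). Assembling:

S = [[5.3, 0.75],
 [0.75, 0.5]]


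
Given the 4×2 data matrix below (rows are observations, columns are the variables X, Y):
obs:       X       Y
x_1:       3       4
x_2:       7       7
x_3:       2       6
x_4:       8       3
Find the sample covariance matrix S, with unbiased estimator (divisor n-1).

Step 1 — column means:
  mean(X) = (3 + 7 + 2 + 8) / 4 = 20/4 = 5
  mean(Y) = (4 + 7 + 6 + 3) / 4 = 20/4 = 5

Step 2 — sample covariance S[i,j] = (1/(n-1)) · Σ_k (x_{k,i} - mean_i) · (x_{k,j} - mean_j), with n-1 = 3.
  S[X,X] = ((-2)·(-2) + (2)·(2) + (-3)·(-3) + (3)·(3)) / 3 = 26/3 = 8.6667
  S[X,Y] = ((-2)·(-1) + (2)·(2) + (-3)·(1) + (3)·(-2)) / 3 = -3/3 = -1
  S[Y,Y] = ((-1)·(-1) + (2)·(2) + (1)·(1) + (-2)·(-2)) / 3 = 10/3 = 3.3333

S is symmetric (S[j,i] = S[i,j]). Assembling:

S = [[8.6667, -1],
 [-1, 3.3333]]


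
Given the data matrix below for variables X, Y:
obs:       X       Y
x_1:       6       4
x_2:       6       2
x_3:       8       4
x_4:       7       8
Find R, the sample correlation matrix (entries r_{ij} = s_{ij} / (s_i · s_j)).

Step 1 — column means:
  mean(X) = (6 + 6 + 8 + 7) / 4 = 27/4 = 6.75
  mean(Y) = (4 + 2 + 4 + 8) / 4 = 18/4 = 4.5

Step 2 — sample variances and covariances s[i,j] = (1/(n-1)) · Σ_k (x_{k,i} - mean_i) · (x_{k,j} - mean_j), with n-1 = 3:
  s[X,X] = ((-0.75)·(-0.75) + (-0.75)·(-0.75) + (1.25)·(1.25) + (0.25)·(0.25)) / 3 = 2.75/3 = 0.9167
  s[X,Y] = ((-0.75)·(-0.5) + (-0.75)·(-2.5) + (1.25)·(-0.5) + (0.25)·(3.5)) / 3 = 2.5/3 = 0.8333
  s[Y,Y] = ((-0.5)·(-0.5) + (-2.5)·(-2.5) + (-0.5)·(-0.5) + (3.5)·(3.5)) / 3 = 19/3 = 6.3333
  Sample standard deviations s_i = √(s[i,i]):
  s(X) = √(0.9167) = 0.9574
  s(Y) = √(6.3333) = 2.5166

Step 3 — r_{ij} = s_{ij} / (s_i · s_j):
  r[X,X] = 1 (diagonal).
  r[X,Y] = 0.8333 / (0.9574 · 2.5166) = 0.8333 / 2.4095 = 0.3459
  r[Y,Y] = 1 (diagonal).

R is symmetric with unit diagonal. Assembling:

R = [[1, 0.3459],
 [0.3459, 1]]


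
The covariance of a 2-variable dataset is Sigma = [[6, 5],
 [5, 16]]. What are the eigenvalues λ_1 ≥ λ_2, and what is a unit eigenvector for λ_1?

Step 1 — characteristic polynomial of 2×2 Sigma:
  det(Sigma - λI) = λ² - trace · λ + det = 0.
  trace = 6 + 16 = 22, det = 6·16 - (5)² = 71.
Step 2 — discriminant:
  Δ = trace² - 4·det = 484 - 284 = 200.
Step 3 — eigenvalues:
  λ = (trace ± √Δ)/2 = (22 ± 14.1421)/2,
  λ_1 = 18.0711,  λ_2 = 3.9289.

Step 4 — unit eigenvector for λ_1: solve (Sigma - λ_1 I)v = 0. First row:
  (6 - 18.0711)·v_x + (5)·v_y = 0, i.e. (-12.0711)·v_x + (5)·v_y = 0,
  so v ∝ (b, λ_1 - a) = (5, 12.0711) = u.
  ||u|| = √((5)² + (12.0711)²) = √(170.7107) ≈ 13.0656,
  v_1 = u/||u|| ≈ (0.3827, 0.9239) (||v_1|| = 1).

λ_1 = 18.0711,  λ_2 = 3.9289;  v_1 ≈ (0.3827, 0.9239)


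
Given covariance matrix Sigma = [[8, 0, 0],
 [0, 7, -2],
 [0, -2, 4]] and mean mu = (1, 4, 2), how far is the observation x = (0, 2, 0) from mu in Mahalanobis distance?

Step 1 — centre the observation: (x - mu) = (-1, -2, -2).

Step 2 — invert Sigma (cofactor / det for 3×3, or solve directly):
  Sigma^{-1} = [[0.125, 0, 0],
 [0, 0.1667, 0.0833],
 [0, 0.0833, 0.2917]].

Step 3 — form the quadratic (x - mu)^T · Sigma^{-1} · (x - mu):
  Sigma^{-1} · (x - mu) = (-0.125, -0.5, -0.75).
  (x - mu)^T · [Sigma^{-1} · (x - mu)] = (-1)·(-0.125) + (-2)·(-0.5) + (-2)·(-0.75) = 2.625.

Step 4 — take square root: d = √(2.625) ≈ 1.6202.

d(x, mu) = √(2.625) ≈ 1.6202


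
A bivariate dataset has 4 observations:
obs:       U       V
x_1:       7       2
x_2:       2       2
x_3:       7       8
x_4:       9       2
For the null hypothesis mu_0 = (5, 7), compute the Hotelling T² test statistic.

Step 1 — sample mean vector:
  mean(U) = (7 + 2 + 7 + 9) / 4 = 25/4 = 6.25
  mean(V) = (2 + 2 + 8 + 2) / 4 = 14/4 = 3.5
  x̄ = (6.25, 3.5),  deviation x̄ - mu_0 = (6.25, 3.5) - (5, 7) = (1.25, -3.5).

Step 2 — sample covariance matrix, S[i,j] = (1/(n-1)) · Σ_k (x_{k,i} - mean_i) · (x_{k,j} - mean_j), divisor n-1 = 3:
  S[U,U] = ((0.75)·(0.75) + (-4.25)·(-4.25) + (0.75)·(0.75) + (2.75)·(2.75)) / 3 = 26.75/3 = 8.9167
  S[U,V] = ((0.75)·(-1.5) + (-4.25)·(-1.5) + (0.75)·(4.5) + (2.75)·(-1.5)) / 3 = 4.5/3 = 1.5
  S[V,V] = ((-1.5)·(-1.5) + (-1.5)·(-1.5) + (4.5)·(4.5) + (-1.5)·(-1.5)) / 3 = 27/3 = 9
  S = [[8.9167, 1.5],
 [1.5, 9]].

Step 3 — invert S. det(S) = 8.9167·9 - (1.5)² = 78.
  S^{-1} = (1/det) · [[d, -b], [-b, a]] = [[0.1154, -0.0192],
 [-0.0192, 0.1143]].

Step 4 — quadratic form (x̄ - mu_0)^T · S^{-1} · (x̄ - mu_0):
  S^{-1} · (x̄ - mu_0) = (0.2115, -0.4241),
  (x̄ - mu_0)^T · [...] = (1.25)·(0.2115) + (-3.5)·(-0.4241) = 1.7489.

Step 5 — scale by n: T² = 4 · 1.7489 = 6.9957.

T² ≈ 6.9957


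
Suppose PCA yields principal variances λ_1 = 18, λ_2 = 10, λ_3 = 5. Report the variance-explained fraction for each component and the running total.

Step 1 — total variance = trace(Sigma) = Σ λ_i = 18 + 10 + 5 = 33.

Step 2 — fraction explained by component i = λ_i / Σ λ:
  PC1: 18/33 = 0.5455
  PC2: 10/33 = 0.303
  PC3: 5/33 = 0.1515

Step 3 — cumulative fraction after k components = (λ_1 + ... + λ_k) / Σ λ:
  k = 1: 18/33 = 0.5455
  k = 2: (18 + 10)/33 = 28/33 = 0.8485
  k = 3: (18 + 10 + 5)/33 = 33/33 = 1

Summary (fraction, with percent):

explained: PC1 0.5455 (54.55%), PC2 0.303 (30.3%), PC3 0.1515 (15.15%);  cumulative: 0.5455, 0.8485, 1


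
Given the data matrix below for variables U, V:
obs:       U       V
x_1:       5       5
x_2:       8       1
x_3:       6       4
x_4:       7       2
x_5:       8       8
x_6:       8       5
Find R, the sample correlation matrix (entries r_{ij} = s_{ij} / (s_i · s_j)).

Step 1 — column means:
  mean(U) = (5 + 8 + 6 + 7 + 8 + 8) / 6 = 42/6 = 7
  mean(V) = (5 + 1 + 4 + 2 + 8 + 5) / 6 = 25/6 = 4.1667

Step 2 — sample variances and covariances s[i,j] = (1/(n-1)) · Σ_k (x_{k,i} - mean_i) · (x_{k,j} - mean_j), with n-1 = 5:
  s[U,U] = ((-2)·(-2) + (1)·(1) + (-1)·(-1) + (0)·(0) + (1)·(1) + (1)·(1)) / 5 = 8/5 = 1.6
  s[U,V] = ((-2)·(0.8333) + (1)·(-3.1667) + (-1)·(-0.1667) + (0)·(-2.1667) + (1)·(3.8333) + (1)·(0.8333)) / 5 = 0/5 = 0
  s[V,V] = ((0.8333)·(0.8333) + (-3.1667)·(-3.1667) + (-0.1667)·(-0.1667) + (-2.1667)·(-2.1667) + (3.8333)·(3.8333) + (0.8333)·(0.8333)) / 5 = 30.8333/5 = 6.1667
  Sample standard deviations s_i = √(s[i,i]):
  s(U) = √(1.6) = 1.2649
  s(V) = √(6.1667) = 2.4833

Step 3 — r_{ij} = s_{ij} / (s_i · s_j):
  r[U,U] = 1 (diagonal).
  r[U,V] = 0 / (1.2649 · 2.4833) = 0 / 3.1411 = 0
  r[V,V] = 1 (diagonal).

R is symmetric with unit diagonal. Assembling:

R = [[1, 0],
 [0, 1]]


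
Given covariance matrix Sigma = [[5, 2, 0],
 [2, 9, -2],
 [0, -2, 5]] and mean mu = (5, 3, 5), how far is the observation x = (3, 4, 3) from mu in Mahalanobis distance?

Step 1 — centre the observation: (x - mu) = (-2, 1, -2).

Step 2 — invert Sigma (cofactor / det for 3×3, or solve directly):
  Sigma^{-1} = [[0.2216, -0.0541, -0.0216],
 [-0.0541, 0.1351, 0.0541],
 [-0.0216, 0.0541, 0.2216]].

Step 3 — form the quadratic (x - mu)^T · Sigma^{-1} · (x - mu):
  Sigma^{-1} · (x - mu) = (-0.4541, 0.1351, -0.3459).
  (x - mu)^T · [Sigma^{-1} · (x - mu)] = (-2)·(-0.4541) + (1)·(0.1351) + (-2)·(-0.3459) = 1.7351.

Step 4 — take square root: d = √(1.7351) ≈ 1.3172.

d(x, mu) = √(1.7351) ≈ 1.3172


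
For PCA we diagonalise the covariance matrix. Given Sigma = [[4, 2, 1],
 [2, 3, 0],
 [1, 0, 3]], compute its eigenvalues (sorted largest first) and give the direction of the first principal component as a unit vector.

Step 1 — characteristic polynomial p(λ) = det(λI - Sigma) = λ³ - tr·λ² + c_1·λ - det, where tr = trace, c_1 = sum of the principal 2×2 minors, det = det(Sigma):
  tr = 4 + 3 + 3 = 10,
  c_1 = (4·3 - (2)²) + (4·3 - (1)²) + (3·3 - (0)²) = 8 + 11 + 9 = 28,
  det = 4·(3·3 - (0)²) - (2)·((2)·3 - (0)·(1)) + (1)·((2)·(0) - 3·(1)) = 4·(9) - (2)·(6) + (1)·(-3) = 21.
  So p(λ) = λ³ - 10λ² + 28λ - 21.
Step 2 — look for an integer root (rational root theorem: any rational root is an integer divisor of 21). Testing λ = 3:
  p(3) = 27 - 90 + 84 - 21 = 0  ✓
  Dividing out (λ - 3): p(λ) = (λ - 3)(λ² - 7λ + 7).
Step 3 — remaining eigenvalues from the quadratic λ² - 7λ + 7 = 0:
  Δ = 7² - 4·7 = 49 - 28 = 21,  λ = (7 ± √21)/2 = (7 ± 4.5826)/2 ≈ 5.7913 or 1.2087.
  Sorted: λ_1 = 5.7913,  λ_2 = 3,  λ_3 = 1.2087  (check: sum = 10 = tr ✓).

Step 4 — unit eigenvector for λ_1 ≈ 5.7913: v spans the null space of (Sigma - λ_1 I), whose rows are
  r_1 = (-1.7913, 2, 1),  r_2 = (2, -2.7913, 0),  r_3 = (1, 0, -2.7913).
  v is orthogonal to every row, so take v ∝ r_1 × r_2 = ((2)·(0) - (1)·(-2.7913), (1)·(2) - (-1.7913)·(0), (-1.7913)·(-2.7913) - (2)·(2)) ≈ (2.7913, 2, 1).
  Let u = (2.7913, 2, 1).
  ||u|| = √((2.7913)² + (2)² + (1)²) = √(12.7913) ≈ 3.5765,  v_1 = u/||u|| ≈ (0.7805, 0.5592, 0.2796) (||v_1|| = 1).

λ_1 = 5.7913,  λ_2 = 3,  λ_3 = 1.2087;  v_1 ≈ (0.7805, 0.5592, 0.2796)


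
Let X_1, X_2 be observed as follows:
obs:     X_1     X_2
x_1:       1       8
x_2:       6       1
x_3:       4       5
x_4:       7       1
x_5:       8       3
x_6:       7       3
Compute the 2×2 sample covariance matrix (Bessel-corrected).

Step 1 — column means:
  mean(X_1) = (1 + 6 + 4 + 7 + 8 + 7) / 6 = 33/6 = 5.5
  mean(X_2) = (8 + 1 + 5 + 1 + 3 + 3) / 6 = 21/6 = 3.5

Step 2 — sample covariance S[i,j] = (1/(n-1)) · Σ_k (x_{k,i} - mean_i) · (x_{k,j} - mean_j), with n-1 = 5.
  S[X_1,X_1] = ((-4.5)·(-4.5) + (0.5)·(0.5) + (-1.5)·(-1.5) + (1.5)·(1.5) + (2.5)·(2.5) + (1.5)·(1.5)) / 5 = 33.5/5 = 6.7
  S[X_1,X_2] = ((-4.5)·(4.5) + (0.5)·(-2.5) + (-1.5)·(1.5) + (1.5)·(-2.5) + (2.5)·(-0.5) + (1.5)·(-0.5)) / 5 = -29.5/5 = -5.9
  S[X_2,X_2] = ((4.5)·(4.5) + (-2.5)·(-2.5) + (1.5)·(1.5) + (-2.5)·(-2.5) + (-0.5)·(-0.5) + (-0.5)·(-0.5)) / 5 = 35.5/5 = 7.1

S is symmetric (S[j,i] = S[i,j]). Assembling:

S = [[6.7, -5.9],
 [-5.9, 7.1]]


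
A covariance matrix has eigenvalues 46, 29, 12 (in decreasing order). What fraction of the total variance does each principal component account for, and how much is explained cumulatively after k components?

Step 1 — total variance = trace(Sigma) = Σ λ_i = 46 + 29 + 12 = 87.

Step 2 — fraction explained by component i = λ_i / Σ λ:
  PC1: 46/87 = 0.5287
  PC2: 29/87 = 0.3333
  PC3: 12/87 = 0.1379

Step 3 — cumulative fraction after k components = (λ_1 + ... + λ_k) / Σ λ:
  k = 1: 46/87 = 0.5287
  k = 2: (46 + 29)/87 = 75/87 = 0.8621
  k = 3: (46 + 29 + 12)/87 = 87/87 = 1

Summary (fraction, with percent):

explained: PC1 0.5287 (52.87%), PC2 0.3333 (33.33%), PC3 0.1379 (13.79%);  cumulative: 0.5287, 0.8621, 1


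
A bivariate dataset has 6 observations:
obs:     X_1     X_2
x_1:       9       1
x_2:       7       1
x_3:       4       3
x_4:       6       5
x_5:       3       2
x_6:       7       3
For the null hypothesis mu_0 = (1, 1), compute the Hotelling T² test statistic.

Step 1 — sample mean vector:
  mean(X_1) = (9 + 7 + 4 + 6 + 3 + 7) / 6 = 36/6 = 6
  mean(X_2) = (1 + 1 + 3 + 5 + 2 + 3) / 6 = 15/6 = 2.5
  x̄ = (6, 2.5),  deviation x̄ - mu_0 = (6, 2.5) - (1, 1) = (5, 1.5).

Step 2 — sample covariance matrix, S[i,j] = (1/(n-1)) · Σ_k (x_{k,i} - mean_i) · (x_{k,j} - mean_j), divisor n-1 = 5:
  S[X_1,X_1] = ((3)·(3) + (1)·(1) + (-2)·(-2) + (0)·(0) + (-3)·(-3) + (1)·(1)) / 5 = 24/5 = 4.8
  S[X_1,X_2] = ((3)·(-1.5) + (1)·(-1.5) + (-2)·(0.5) + (0)·(2.5) + (-3)·(-0.5) + (1)·(0.5)) / 5 = -5/5 = -1
  S[X_2,X_2] = ((-1.5)·(-1.5) + (-1.5)·(-1.5) + (0.5)·(0.5) + (2.5)·(2.5) + (-0.5)·(-0.5) + (0.5)·(0.5)) / 5 = 11.5/5 = 2.3
  S = [[4.8, -1],
 [-1, 2.3]].

Step 3 — invert S. det(S) = 4.8·2.3 - (-1)² = 10.04.
  S^{-1} = (1/det) · [[d, -b], [-b, a]] = [[0.2291, 0.0996],
 [0.0996, 0.4781]].

Step 4 — quadratic form (x̄ - mu_0)^T · S^{-1} · (x̄ - mu_0):
  S^{-1} · (x̄ - mu_0) = (1.2948, 1.2151),
  (x̄ - mu_0)^T · [...] = (5)·(1.2948) + (1.5)·(1.2151) = 8.2968.

Step 5 — scale by n: T² = 6 · 8.2968 = 49.7809.

T² ≈ 49.7809


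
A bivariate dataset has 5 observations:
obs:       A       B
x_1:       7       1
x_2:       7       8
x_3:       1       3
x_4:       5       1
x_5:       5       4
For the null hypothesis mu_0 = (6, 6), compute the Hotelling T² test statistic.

Step 1 — sample mean vector:
  mean(A) = (7 + 7 + 1 + 5 + 5) / 5 = 25/5 = 5
  mean(B) = (1 + 8 + 3 + 1 + 4) / 5 = 17/5 = 3.4
  x̄ = (5, 3.4),  deviation x̄ - mu_0 = (5, 3.4) - (6, 6) = (-1, -2.6).

Step 2 — sample covariance matrix, S[i,j] = (1/(n-1)) · Σ_k (x_{k,i} - mean_i) · (x_{k,j} - mean_j), divisor n-1 = 4:
  S[A,A] = ((2)·(2) + (2)·(2) + (-4)·(-4) + (0)·(0) + (0)·(0)) / 4 = 24/4 = 6
  S[A,B] = ((2)·(-2.4) + (2)·(4.6) + (-4)·(-0.4) + (0)·(-2.4) + (0)·(0.6)) / 4 = 6/4 = 1.5
  S[B,B] = ((-2.4)·(-2.4) + (4.6)·(4.6) + (-0.4)·(-0.4) + (-2.4)·(-2.4) + (0.6)·(0.6)) / 4 = 33.2/4 = 8.3
  S = [[6, 1.5],
 [1.5, 8.3]].

Step 3 — invert S. det(S) = 6·8.3 - (1.5)² = 47.55.
  S^{-1} = (1/det) · [[d, -b], [-b, a]] = [[0.1746, -0.0315],
 [-0.0315, 0.1262]].

Step 4 — quadratic form (x̄ - mu_0)^T · S^{-1} · (x̄ - mu_0):
  S^{-1} · (x̄ - mu_0) = (-0.0925, -0.2965),
  (x̄ - mu_0)^T · [...] = (-1)·(-0.0925) + (-2.6)·(-0.2965) = 0.8635.

Step 5 — scale by n: T² = 5 · 0.8635 = 4.3176.

T² ≈ 4.3176


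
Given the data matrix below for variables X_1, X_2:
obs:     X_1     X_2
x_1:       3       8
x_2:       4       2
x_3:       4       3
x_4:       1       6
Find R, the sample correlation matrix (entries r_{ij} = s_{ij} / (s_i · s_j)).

Step 1 — column means:
  mean(X_1) = (3 + 4 + 4 + 1) / 4 = 12/4 = 3
  mean(X_2) = (8 + 2 + 3 + 6) / 4 = 19/4 = 4.75

Step 2 — sample variances and covariances s[i,j] = (1/(n-1)) · Σ_k (x_{k,i} - mean_i) · (x_{k,j} - mean_j), with n-1 = 3:
  s[X_1,X_1] = ((0)·(0) + (1)·(1) + (1)·(1) + (-2)·(-2)) / 3 = 6/3 = 2
  s[X_1,X_2] = ((0)·(3.25) + (1)·(-2.75) + (1)·(-1.75) + (-2)·(1.25)) / 3 = -7/3 = -2.3333
  s[X_2,X_2] = ((3.25)·(3.25) + (-2.75)·(-2.75) + (-1.75)·(-1.75) + (1.25)·(1.25)) / 3 = 22.75/3 = 7.5833
  Sample standard deviations s_i = √(s[i,i]):
  s(X_1) = √(2) = 1.4142
  s(X_2) = √(7.5833) = 2.7538

Step 3 — r_{ij} = s_{ij} / (s_i · s_j):
  r[X_1,X_1] = 1 (diagonal).
  r[X_1,X_2] = -2.3333 / (1.4142 · 2.7538) = -2.3333 / 3.8944 = -0.5991
  r[X_2,X_2] = 1 (diagonal).

R is symmetric with unit diagonal. Assembling:

R = [[1, -0.5991],
 [-0.5991, 1]]


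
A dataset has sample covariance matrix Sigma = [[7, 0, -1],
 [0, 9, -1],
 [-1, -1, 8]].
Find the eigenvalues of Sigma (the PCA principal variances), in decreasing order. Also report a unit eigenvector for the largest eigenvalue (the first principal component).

Step 1 — characteristic polynomial p(λ) = det(λI - Sigma) = λ³ - tr·λ² + c_1·λ - det, where tr = trace, c_1 = sum of the principal 2×2 minors, det = det(Sigma):
  tr = 7 + 9 + 8 = 24,
  c_1 = (7·9 - (0)²) + (7·8 - (-1)²) + (9·8 - (-1)²) = 63 + 55 + 71 = 189,
  det = 7·(9·8 - (-1)²) - (0)·((0)·8 - (-1)·(-1)) + (-1)·((0)·(-1) - 9·(-1)) = 7·(71) - (0)·(-1) + (-1)·(9) = 488.
  So p(λ) = λ³ - 24λ² + 189λ - 488.
Step 2 — look for an integer root (rational root theorem: any rational root is an integer divisor of 488). Testing λ = 8:
  p(8) = 512 - 1536 + 1512 - 488 = 0  ✓
  Dividing out (λ - 8): p(λ) = (λ - 8)(λ² - 16λ + 61).
Step 3 — remaining eigenvalues from the quadratic λ² - 16λ + 61 = 0:
  Δ = 16² - 4·61 = 256 - 244 = 12,  λ = (16 ± √12)/2 = (16 ± 3.4641)/2 ≈ 9.7321 or 6.2679.
  Sorted: λ_1 = 9.7321,  λ_2 = 8,  λ_3 = 6.2679  (check: sum = 24 = tr ✓).

Step 4 — unit eigenvector for λ_1 ≈ 9.7321: v spans the null space of (Sigma - λ_1 I), whose rows are
  r_1 = (-2.7321, 0, -1),  r_2 = (0, -0.7321, -1),  r_3 = (-1, -1, -1.7321).
  v is orthogonal to every row, so take v ∝ r_1 × r_2 = ((0)·(-1) - (-1)·(-0.7321), (-1)·(0) - (-2.7321)·(-1), (-2.7321)·(-0.7321) - (0)·(0)) ≈ (-0.7321, -2.7321, 2).
  Rescale (multiply by -1 so the first nonzero entry is positive): u = (0.7321, 2.7321, -2).
  ||u|| = √((0.7321)² + (2.7321)² + (-2)²) = √(12) ≈ 3.4641,  v_1 = u/||u|| ≈ (0.2113, 0.7887, -0.5774) (||v_1|| = 1).

λ_1 = 9.7321,  λ_2 = 8,  λ_3 = 6.2679;  v_1 ≈ (0.2113, 0.7887, -0.5774)


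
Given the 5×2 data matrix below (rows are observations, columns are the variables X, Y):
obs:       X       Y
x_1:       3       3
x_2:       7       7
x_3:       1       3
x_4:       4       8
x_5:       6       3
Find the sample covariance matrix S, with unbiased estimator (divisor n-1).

Step 1 — column means:
  mean(X) = (3 + 7 + 1 + 4 + 6) / 5 = 21/5 = 4.2
  mean(Y) = (3 + 7 + 3 + 8 + 3) / 5 = 24/5 = 4.8

Step 2 — sample covariance S[i,j] = (1/(n-1)) · Σ_k (x_{k,i} - mean_i) · (x_{k,j} - mean_j), with n-1 = 4.
  S[X,X] = ((-1.2)·(-1.2) + (2.8)·(2.8) + (-3.2)·(-3.2) + (-0.2)·(-0.2) + (1.8)·(1.8)) / 4 = 22.8/4 = 5.7
  S[X,Y] = ((-1.2)·(-1.8) + (2.8)·(2.2) + (-3.2)·(-1.8) + (-0.2)·(3.2) + (1.8)·(-1.8)) / 4 = 10.2/4 = 2.55
  S[Y,Y] = ((-1.8)·(-1.8) + (2.2)·(2.2) + (-1.8)·(-1.8) + (3.2)·(3.2) + (-1.8)·(-1.8)) / 4 = 24.8/4 = 6.2

S is symmetric (S[j,i] = S[i,j]). Assembling:

S = [[5.7, 2.55],
 [2.55, 6.2]]


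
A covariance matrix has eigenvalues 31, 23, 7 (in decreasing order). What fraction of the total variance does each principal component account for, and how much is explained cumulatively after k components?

Step 1 — total variance = trace(Sigma) = Σ λ_i = 31 + 23 + 7 = 61.

Step 2 — fraction explained by component i = λ_i / Σ λ:
  PC1: 31/61 = 0.5082
  PC2: 23/61 = 0.377
  PC3: 7/61 = 0.1148

Step 3 — cumulative fraction after k components = (λ_1 + ... + λ_k) / Σ λ:
  k = 1: 31/61 = 0.5082
  k = 2: (31 + 23)/61 = 54/61 = 0.8852
  k = 3: (31 + 23 + 7)/61 = 61/61 = 1

Summary (fraction, with percent):

explained: PC1 0.5082 (50.82%), PC2 0.377 (37.7%), PC3 0.1148 (11.48%);  cumulative: 0.5082, 0.8852, 1


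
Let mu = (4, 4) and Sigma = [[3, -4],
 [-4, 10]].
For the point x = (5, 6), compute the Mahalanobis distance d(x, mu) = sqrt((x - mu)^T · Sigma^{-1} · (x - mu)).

Step 1 — centre the observation: (x - mu) = (1, 2).

Step 2 — invert Sigma. det(Sigma) = 3·10 - (-4)² = 14.
  Sigma^{-1} = (1/det) · [[d, -b], [-b, a]] = [[0.7143, 0.2857],
 [0.2857, 0.2143]].

Step 3 — form the quadratic (x - mu)^T · Sigma^{-1} · (x - mu):
  Sigma^{-1} · (x - mu) = (1.2857, 0.7143).
  (x - mu)^T · [Sigma^{-1} · (x - mu)] = (1)·(1.2857) + (2)·(0.7143) = 2.7143.

Step 4 — take square root: d = √(2.7143) ≈ 1.6475.

d(x, mu) = √(2.7143) ≈ 1.6475


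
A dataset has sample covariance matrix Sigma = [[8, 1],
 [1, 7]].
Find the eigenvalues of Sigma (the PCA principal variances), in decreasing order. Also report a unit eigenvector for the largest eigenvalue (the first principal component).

Step 1 — characteristic polynomial of 2×2 Sigma:
  det(Sigma - λI) = λ² - trace · λ + det = 0.
  trace = 8 + 7 = 15, det = 8·7 - (1)² = 55.
Step 2 — discriminant:
  Δ = trace² - 4·det = 225 - 220 = 5.
Step 3 — eigenvalues:
  λ = (trace ± √Δ)/2 = (15 ± 2.2361)/2,
  λ_1 = 8.618,  λ_2 = 6.382.

Step 4 — unit eigenvector for λ_1: solve (Sigma - λ_1 I)v = 0. First row:
  (8 - 8.618)·v_x + (1)·v_y = 0, i.e. (-0.618)·v_x + (1)·v_y = 0,
  so v ∝ (b, λ_1 - a) = (1, 0.618) = u.
  ||u|| = √((1)² + (0.618)²) = √(1.382) ≈ 1.1756,
  v_1 = u/||u|| ≈ (0.8507, 0.5257) (||v_1|| = 1).

λ_1 = 8.618,  λ_2 = 6.382;  v_1 ≈ (0.8507, 0.5257)


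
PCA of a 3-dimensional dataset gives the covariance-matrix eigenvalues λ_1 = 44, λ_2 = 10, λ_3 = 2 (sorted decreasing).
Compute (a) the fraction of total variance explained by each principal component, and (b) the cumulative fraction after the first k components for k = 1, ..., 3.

Step 1 — total variance = trace(Sigma) = Σ λ_i = 44 + 10 + 2 = 56.

Step 2 — fraction explained by component i = λ_i / Σ λ:
  PC1: 44/56 = 0.7857
  PC2: 10/56 = 0.1786
  PC3: 2/56 = 0.0357

Step 3 — cumulative fraction after k components = (λ_1 + ... + λ_k) / Σ λ:
  k = 1: 44/56 = 0.7857
  k = 2: (44 + 10)/56 = 54/56 = 0.9643
  k = 3: (44 + 10 + 2)/56 = 56/56 = 1

Summary (fraction, with percent):

explained: PC1 0.7857 (78.57%), PC2 0.1786 (17.86%), PC3 0.0357 (3.57%);  cumulative: 0.7857, 0.9643, 1
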